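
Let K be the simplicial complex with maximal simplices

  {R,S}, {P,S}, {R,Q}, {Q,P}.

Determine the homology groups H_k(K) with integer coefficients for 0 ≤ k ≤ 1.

Fix the vertex order P < Q < R < S and write every simplex with vertices in increasing order. Then dim K = 1 and the simplices of K are:

  0-simplices (4): P, Q, R, S
  1-simplices (4): PQ, PS, QR, RS

giving chain groups C_0 ≅ Z^4, C_1 ≅ Z^4.

Boundary ∂_1: C_1 → C_0 sends each edge [p,q] (with p < q) to q − p. For instance
  ∂PS = S − P.
The resulting 4×4 matrix has rank 3, and its Smith normal form has invariant factors (1,1,1).

Reading off H_k = ker ∂_k / im ∂_{k+1}:

  H_0: rank C_0 − rank ∂_1 = 4 − 3 = 1, and the invariant factors of ∂_1 are all 1, so H_0 ≅ Z.
  H_1: rank ker ∂_1 − rank ∂_2 = (4 − 3) − 0 = 1, and there is no ∂_2, so H_1 ≅ Z.

H_0 = Z,  H_1 = Z.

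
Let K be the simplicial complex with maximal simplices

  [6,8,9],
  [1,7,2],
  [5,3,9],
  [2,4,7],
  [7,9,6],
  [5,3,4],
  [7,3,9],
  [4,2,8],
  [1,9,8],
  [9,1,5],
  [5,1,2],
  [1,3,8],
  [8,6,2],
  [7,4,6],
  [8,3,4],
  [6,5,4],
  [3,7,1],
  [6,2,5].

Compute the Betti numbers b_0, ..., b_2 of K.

K has 9 vertices, 27 edges, 18 triangles.
rank ∂_0 = 0, rank ∂_1 = 8 ⇒ b_0 = 9 − 0 − 8 = 1; all invariant factors of ∂_1 are 1 so no torsion. So H_0 ≅ Z.
rank ∂_1 = 8, rank ∂_2 = 18 ⇒ b_1 = 27 − 8 − 18 = 1; ∂_2 has invariant factor(s) [2] giving torsion. So H_1 ≅ Z ⊕ Z/2.
rank ∂_2 = 18, rank ∂_3 = 0 ⇒ b_2 = 18 − 18 − 0 = 0. So H_2 ≅ 0.

b_0 = 1, b_1 = 1, b_2 = 0.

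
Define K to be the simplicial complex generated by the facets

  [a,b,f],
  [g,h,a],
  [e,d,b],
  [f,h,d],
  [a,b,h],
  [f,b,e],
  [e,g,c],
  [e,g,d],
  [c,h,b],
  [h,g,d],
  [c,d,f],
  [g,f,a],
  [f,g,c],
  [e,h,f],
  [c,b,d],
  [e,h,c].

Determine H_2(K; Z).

H_2 = Z.

Order the vertices as a < b < c < d < e < f < g < h. Listing each simplex with vertices in this order, K has dimension 2 with simplices:

  0-simplices (8): a, b, c, d, e, f, g, h
  1-simplices (24): ab, af, ag, ah, bc, bd, be, bf, bh, cd, ce, cf, cg, ch, de, df, dg, dh, ef, eg, eh, fg, fh, gh
  2-simplices (16): abf, abh, afg, agh, bcd, bch, bde, bef, cdf, ceg, ceh, cfg, deg, dfh, dgh, efh

so the chain groups are C_0 ≅ Z^8, C_1 ≅ Z^24, C_2 ≅ Z^16.

∂_1: C_1 → C_0 is given by ∂[p,q] = [q] − [p]. For instance
  ∂af = f − a.
This gives a 8×24 integer matrix of rank 7; reducing to Smith normal form yields diagonal entries (1,1,1,1,1,1,1).

∂_2: C_2 → C_1 maps a triangle to the signed sum of its edges. For instance
  ∂abh = bh − ah + ab,
  ∂cdf = df − cf + cd.
As a 24×16 matrix over Z this has rank 15, with invariant factors (1,1,1,1,1,1,1,1,1,1,1,1,1,1,1).

Now H_k = ker ∂_k / im ∂_{k+1}, so:

  H_2: rank ker ∂_2 − rank ∂_3 = (16 − 15) − 0 = 1, and there is no ∂_3, so H_2 ≅ Z.

(K is a triangulation of the torus T^2.)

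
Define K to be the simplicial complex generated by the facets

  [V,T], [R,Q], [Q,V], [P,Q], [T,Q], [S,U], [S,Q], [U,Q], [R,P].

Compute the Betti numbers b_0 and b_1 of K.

b_0 = 1, b_1 = 3.

Take the total order P < Q < R < S < T < U < V on the vertex set. Then K (dimension 1) consists of the simplices:

  0-simplices (7): P, Q, R, S, T, U, V
  1-simplices (9): PQ, PR, QR, QS, QT, QU, QV, SU, TV

giving chain groups C_0 ≅ Z^7, C_1 ≅ Z^9.

Boundary ∂_1: C_1 → C_0 maps an edge to its endpoints' difference, ∂[p,q] = q − p.
The resulting 7×9 matrix has rank 6, and its Smith normal form has invariant factors (1,1,1,1,1,1).

Reading off H_k = ker ∂_k / im ∂_{k+1}:

  H_0: rank C_0 − rank ∂_1 = 7 − 6 = 1, and the invariant factors of ∂_1 are all 1, so H_0 = Z.
  H_1: rank ker ∂_1 − rank ∂_2 = (9 − 6) − 0 = 3, and there is no ∂_2, so H_1 = Z^3.

(K is a triangulation of a wedge of 3 circles.)

Hence the Betti numbers are b_0 = 1, b_1 = 3.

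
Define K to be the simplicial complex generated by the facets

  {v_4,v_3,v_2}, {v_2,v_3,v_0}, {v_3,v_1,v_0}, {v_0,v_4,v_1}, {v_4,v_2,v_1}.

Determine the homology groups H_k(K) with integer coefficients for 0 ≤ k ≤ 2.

We work with the vertex ordering v_0 < v_1 < v_2 < v_3 < v_4. The simplices of K, each written with vertices in increasing order, are:

  0-simplices (5): [v_0], [v_1], [v_2], [v_3], [v_4]
  1-simplices (10): [v_0,v_1], [v_0,v_2], [v_0,v_3], [v_0,v_4], [v_1,v_2], [v_1,v_3], [v_1,v_4], [v_2,v_3], [v_2,v_4], [v_3,v_4]
  2-simplices (5): [v_0,v_1,v_3], [v_0,v_1,v_4], [v_0,v_2,v_3], [v_1,v_2,v_4], [v_2,v_3,v_4]

so the chain groups are C_0 ≅ Z^5, C_1 ≅ Z^10, C_2 ≅ Z^5.

Boundary ∂_1: C_1 → C_0 maps an edge to its endpoints' difference, ∂[p,q] = q − p. For instance
  ∂[v_1,v_4] = [v_4] − [v_1].
As a 5×10 matrix over Z this has rank 4, with invariant factors (1,1,1,1).

∂_2: C_2 → C_1 maps a triangle to the signed sum of its edges. For instance
  ∂[v_0,v_1,v_3] = [v_1,v_3] − [v_0,v_3] + [v_0,v_1],
  ∂[v_1,v_2,v_4] = [v_2,v_4] − [v_1,v_4] + [v_1,v_2].
The 10×5 boundary matrix has rank 5 and Smith normal form diag(1,1,1,1,1).

Computing H_k = (kernel of ∂_k) / (image of ∂_{k+1}):

  H_0: rank C_0 − rank ∂_1 = 5 − 4 = 1, and the invariant factors of ∂_1 are all 1, so H_0 ≅ Z.
  H_1: rank ker ∂_1 − rank ∂_2 = (10 − 4) − 5 = 1, and the invariant factors of ∂_2 are all 1, so H_1 ≅ Z.
  H_2: rank ker ∂_2 − rank ∂_3 = (5 − 5) − 0 = 0, and there is no ∂_3, so H_2 ≅ 0.

H_0 ≅ Z,  H_1 ≅ Z,  H_2 = 0.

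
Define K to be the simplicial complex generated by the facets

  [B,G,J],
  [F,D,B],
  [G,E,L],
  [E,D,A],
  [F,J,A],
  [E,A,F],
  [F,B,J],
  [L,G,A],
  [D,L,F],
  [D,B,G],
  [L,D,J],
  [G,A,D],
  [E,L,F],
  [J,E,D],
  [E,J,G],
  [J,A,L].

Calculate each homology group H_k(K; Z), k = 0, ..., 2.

H_0 = Z,  H_1 = Z^2,  H_2 = Z.

Fix the vertex order A < B < D < E < F < G < J < L and write every simplex with vertices in increasing order. Then dim K = 2 and the simplices of K are:

  0-simplices (8): A, B, D, E, F, G, J, L
  1-simplices (24): AD, AE, AF, AG, AJ, AL, BD, BF, BG, BJ, DE, DF, DG, DJ, DL, EF, EG, EJ, EL, FJ, FL, GJ, GL, JL
  2-simplices (16): ADE, ADG, AEF, AFJ, AGL, AJL, BDF, BDG, BFJ, BGJ, DEJ, DFL, DJL, EFL, EGJ, EGL

Hence C_0 ≅ Z^8, C_1 ≅ Z^24, C_2 ≅ Z^16.

∂_1: C_1 → C_0 sends each edge [p,q] (with p < q) to q − p. For instance
  ∂AL = L − A.
The resulting 8×24 matrix has rank 7, and its Smith normal form has invariant factors (1,1,1,1,1,1,1).

Boundary ∂_2: C_2 → C_1 acts by ∂[p,q,r] = [q,r] − [p,r] + [p,q]. For instance
  ∂DEJ = EJ − DJ + DE,
  ∂BDF = DF − BF + BD.
The resulting 24×16 matrix has rank 15, and its Smith normal form has invariant factors (1,1,1,1,1,1,1,1,1,1,1,1,1,1,1).

Computing H_k = (kernel of ∂_k) / (image of ∂_{k+1}):

  H_0: rank C_0 − rank ∂_1 = 8 − 7 = 1, and the invariant factors of ∂_1 are all 1, so H_0 = Z.
  H_1: rank ker ∂_1 − rank ∂_2 = (24 − 7) − 15 = 2, and the invariant factors of ∂_2 are all 1, so H_1 = Z^2.
  H_2: rank ker ∂_2 − rank ∂_3 = (16 − 15) − 0 = 1, and there is no ∂_3, so H_2 = Z.

As a check, the Euler characteristic is 8 − 24 + 16 = 0, which agrees with 1 − 2 + 1 = 0.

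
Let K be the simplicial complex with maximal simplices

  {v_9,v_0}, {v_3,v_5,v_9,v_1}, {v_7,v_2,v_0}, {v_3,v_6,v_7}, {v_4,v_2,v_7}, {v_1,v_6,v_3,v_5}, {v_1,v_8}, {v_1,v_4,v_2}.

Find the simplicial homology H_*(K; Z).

Take the total order v_0 < v_1 < v_2 < v_3 < v_4 < v_5 < v_6 < v_7 < v_8 < v_9 on the vertex set. Then K (dimension 3) consists of the simplices:

  0-simplices (10): [v_0], [v_1], [v_2], [v_3], [v_4], [v_5], [v_6], [v_7], [v_8], [v_9]
  1-simplices (20): (20 of them)
  2-simplices (11): (11 of them)
  3-simplices (2): [v_1,v_3,v_5,v_6], [v_1,v_3,v_5,v_9]

so the chain groups are C_0 ≅ Z^10, C_1 ≅ Z^20, C_2 ≅ Z^11, C_3 ≅ Z^2.

The boundary map ∂_1: C_1 → C_0 is given by ∂[p,q] = [q] − [p]. For instance
  ∂[v_0,v_9] = [v_9] − [v_0].
This gives a 10×20 integer matrix of rank 9; reducing to Smith normal form yields diagonal entries (1,1,1,1,1,1,1,1,1).

Boundary ∂_2: C_2 → C_1 acts by ∂[p,q,r] = [q,r] − [p,r] + [p,q]. For instance
  ∂[v_1,v_3,v_9] = [v_3,v_9] − [v_1,v_9] + [v_1,v_3],
  ∂[v_1,v_3,v_6] = [v_3,v_6] − [v_1,v_6] + [v_1,v_3].
As a 20×11 matrix over Z this has rank 9, with invariant factors (1,1,1,1,1,1,1,1,1).

∂_3: C_3 → C_2 sends each 3-simplex σ to the alternating sum Σ_i (−1)^i (σ with its i-th vertex removed). For instance
  ∂[v_1,v_3,v_5,v_9] = [v_3,v_5,v_9] − [v_1,v_5,v_9] + [v_1,v_3,v_9] − [v_1,v_3,v_5],
  ∂[v_1,v_3,v_5,v_6] = [v_3,v_5,v_6] − [v_1,v_5,v_6] + [v_1,v_3,v_6] − [v_1,v_3,v_5].
As a 11×2 matrix over Z this has rank 2, with invariant factors (1,1).

From H_k ≅ ker(∂_k) / im(∂_{k+1}) we obtain:

  H_0: rank C_0 − rank ∂_1 = 10 − 9 = 1, and the invariant factors of ∂_1 are all 1, so H_0 ≅ Z.
  H_1: rank ker ∂_1 − rank ∂_2 = (20 − 9) − 9 = 2, and the invariant factors of ∂_2 are all 1, so H_1 ≅ Z^2.
  H_2: rank ker ∂_2 − rank ∂_3 = (11 − 9) − 2 = 0, and the invariant factors of ∂_3 are all 1, so H_2 ≅ 0.
  H_3: rank ker ∂_3 − rank ∂_4 = (2 − 2) − 0 = 0, and there is no ∂_4, so H_3 ≅ 0.

H_0 = Z,  H_1 = Z^2,  H_2 = 0,  H_3 = 0.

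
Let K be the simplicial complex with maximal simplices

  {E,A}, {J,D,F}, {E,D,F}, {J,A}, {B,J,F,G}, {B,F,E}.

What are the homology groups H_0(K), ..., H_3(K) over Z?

Fix the vertex order A < B < D < E < F < G < J and write every simplex with vertices in increasing order. Then dim K = 3 and the simplices of K are:

  0-simplices (7): A, B, D, E, F, G, J
  1-simplices (13): AE, AJ, BE, BF, BG, BJ, DE, DF, DJ, EF, FG, FJ, GJ
  2-simplices (7): BEF, BFG, BFJ, BGJ, DEF, DFJ, FGJ
  3-simplices (1): BFGJ

giving chain groups C_0 ≅ Z^7, C_1 ≅ Z^13, C_2 ≅ Z^7, C_3 ≅ Z^1.

Boundary ∂_1: C_1 → C_0 sends each edge [p,q] (with p < q) to q − p. For instance
  ∂BE = E − B.
The 7×13 boundary matrix has rank 6 and Smith normal form diag(1,1,1,1,1,1).

Boundary ∂_2: C_2 → C_1 sends each 2-simplex [p,q,r] to [q,r] − [p,r] + [p,q]. For instance
  ∂FGJ = GJ − FJ + FG,
  ∂BFG = FG − BG + BF.
The 13×7 boundary matrix has rank 6 and Smith normal form diag(1,1,1,1,1,1).

Boundary ∂_3: C_3 → C_2 sends each 3-simplex σ to the alternating sum Σ_i (−1)^i (σ with its i-th vertex removed). For instance
  ∂BFGJ = FGJ − BGJ + BFJ − BFG.
This gives a 7×1 integer matrix of rank 1; reducing to Smith normal form yields diagonal entries (1).

Now H_k = ker ∂_k / im ∂_{k+1}, so:

  H_0: rank C_0 − rank ∂_1 = 7 − 6 = 1, and the invariant factors of ∂_1 are all 1, so H_0 ≅ Z.
  H_1: rank ker ∂_1 − rank ∂_2 = (13 − 6) − 6 = 1, and the invariant factors of ∂_2 are all 1, so H_1 ≅ Z.
  H_2: rank ker ∂_2 − rank ∂_3 = (7 − 6) − 1 = 0, and the invariant factors of ∂_3 are all 1, so H_2 ≅ 0.
  H_3: rank ker ∂_3 − rank ∂_4 = (1 − 1) − 0 = 0, and there is no ∂_4, so H_3 ≅ 0.

H_0 = Z,  H_1 = Z,  H_2 = 0,  H_3 = 0.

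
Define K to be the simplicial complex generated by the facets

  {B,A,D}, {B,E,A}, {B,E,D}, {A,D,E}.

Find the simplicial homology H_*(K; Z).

Fix the vertex order A < B < D < E and write every simplex with vertices in increasing order. Then dim K = 2 and the simplices of K are:

  0-simplices (4): A, B, D, E
  1-simplices (6): AB, AD, AE, BD, BE, DE
  2-simplices (4): ABD, ABE, ADE, BDE

so the chain groups are C_0 ≅ Z^4, C_1 ≅ Z^6, C_2 ≅ Z^4.

Boundary ∂_1: C_1 → C_0 is given by ∂[p,q] = [q] − [p].
This gives a 4×6 integer matrix of rank 3; reducing to Smith normal form yields diagonal entries (1,1,1).

The boundary map ∂_2: C_2 → C_1 sends each 2-simplex [p,q,r] to [q,r] − [p,r] + [p,q]. For instance
  ∂BDE = DE − BE + BD,
  ∂ABD = BD − AD + AB.
As a 6×4 matrix over Z this has rank 3, with invariant factors (1,1,1).

Computing H_k = (kernel of ∂_k) / (image of ∂_{k+1}):

  H_0: rank C_0 − rank ∂_1 = 4 − 3 = 1, and the invariant factors of ∂_1 are all 1, so H_0 = Z.
  H_1: rank ker ∂_1 − rank ∂_2 = (6 − 3) − 3 = 0, and the invariant factors of ∂_2 are all 1, so H_1 = 0.
  H_2: rank ker ∂_2 − rank ∂_3 = (4 − 3) − 0 = 1, and there is no ∂_3, so H_2 = Z.

As a check, the Euler characteristic is 4 − 6 + 4 = 2, which agrees with 1 − 0 + 1 = 2.
(K is a triangulation of the 2-sphere S^2.)

H_0 = Z,  H_1 = 0,  H_2 = Z.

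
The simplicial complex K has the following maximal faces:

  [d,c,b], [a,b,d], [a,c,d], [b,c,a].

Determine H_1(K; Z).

H_1 = 0.

Fix the vertex order a < b < c < d and write every simplex with vertices in increasing order. Then dim K = 2 and the simplices of K are:

  0-simplices (4): a, b, c, d
  1-simplices (6): ab, ac, ad, bc, bd, cd
  2-simplices (4): abc, abd, acd, bcd

Hence C_0 ≅ Z^4, C_1 ≅ Z^6, C_2 ≅ Z^4.

∂_1: C_1 → C_0 is given by ∂[p,q] = [q] − [p]. For instance
  ∂bd = d − b.
As a 4×6 matrix over Z this has rank 3, with invariant factors (1,1,1).

The boundary map ∂_2: C_2 → C_1 sends each 2-simplex [p,q,r] to [q,r] − [p,r] + [p,q]. For instance
  ∂bcd = cd − bd + bc,
  ∂abc = bc − ac + ab.
The 6×4 boundary matrix has rank 3 and Smith normal form diag(1,1,1).

Computing H_k = (kernel of ∂_k) / (image of ∂_{k+1}):

  H_1: rank ker ∂_1 − rank ∂_2 = (6 − 3) − 3 = 0, and the invariant factors of ∂_2 are all 1, so H_1 ≅ 0.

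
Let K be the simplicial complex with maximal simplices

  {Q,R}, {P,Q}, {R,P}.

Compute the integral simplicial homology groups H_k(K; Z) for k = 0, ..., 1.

H_0 = Z,  H_1 = Z.

We work with the vertex ordering P < Q < R. The simplices of K, each written with vertices in increasing order, are:

  0-simplices (3): P, Q, R
  1-simplices (3): PQ, PR, QR

so the chain groups are C_0 ≅ Z^3, C_1 ≅ Z^3.

Boundary ∂_1: C_1 → C_0 sends each edge [p,q] (with p < q) to q − p.
As a 3×3 matrix over Z this has rank 2, with invariant factors (1,1).

Reading off H_k = ker ∂_k / im ∂_{k+1}:

  H_0: rank C_0 − rank ∂_1 = 3 − 2 = 1, and the invariant factors of ∂_1 are all 1, so H_0 ≅ Z.
  H_1: rank ker ∂_1 − rank ∂_2 = (3 − 2) − 0 = 1, and there is no ∂_2, so H_1 ≅ Z.

(K is a triangulation of the circle S^1.)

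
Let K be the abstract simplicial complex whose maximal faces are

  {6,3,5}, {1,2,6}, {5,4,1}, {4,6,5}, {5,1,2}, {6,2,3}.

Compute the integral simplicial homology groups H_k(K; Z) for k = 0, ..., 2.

H_0 ≅ Z,  H_1 ≅ Z,  H_2 = 0.

Order the vertices as 1 < 2 < 3 < 4 < 5 < 6. Listing each simplex with vertices in this order, K has dimension 2 with simplices:

  0-simplices (6): [1], [2], [3], [4], [5], [6]
  1-simplices (12): [1,2], [1,4], [1,5], [1,6], [2,3], [2,5], [2,6], [3,5], [3,6], [4,5], [4,6], [5,6]
  2-simplices (6): [1,2,5], [1,2,6], [1,4,5], [2,3,6], [3,5,6], [4,5,6]

Hence C_0 ≅ Z^6, C_1 ≅ Z^12, C_2 ≅ Z^6.

∂_1: C_1 → C_0 maps an edge to its endpoints' difference, ∂[p,q] = q − p. For instance
  ∂[2,3] = [3] − [2].
As a 6×12 matrix over Z this has rank 5, with invariant factors (1,1,1,1,1).

The boundary map ∂_2: C_2 → C_1 maps a triangle to the signed sum of its edges. For instance
  ∂[1,2,5] = [2,5] − [1,5] + [1,2],
  ∂[1,2,6] = [2,6] − [1,6] + [1,2].
This gives a 12×6 integer matrix of rank 6; reducing to Smith normal form yields diagonal entries (1,1,1,1,1,1).

Computing H_k = (kernel of ∂_k) / (image of ∂_{k+1}):

  H_0: rank C_0 − rank ∂_1 = 6 − 5 = 1, and the invariant factors of ∂_1 are all 1, so H_0 = Z.
  H_1: rank ker ∂_1 − rank ∂_2 = (12 − 5) − 6 = 1, and the invariant factors of ∂_2 are all 1, so H_1 = Z.
  H_2: rank ker ∂_2 − rank ∂_3 = (6 − 6) − 0 = 0, and there is no ∂_3, so H_2 = 0.

As a check, the Euler characteristic is 6 − 12 + 6 = 0, which agrees with 1 − 1 + 0 = 0.
(K is a triangulation of the cylinder S^1 x I.)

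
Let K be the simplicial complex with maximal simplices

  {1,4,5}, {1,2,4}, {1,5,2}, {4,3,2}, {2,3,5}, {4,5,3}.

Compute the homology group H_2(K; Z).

H_2 = Z.

Fix the vertex order 1 < 2 < 3 < 4 < 5 and write every simplex with vertices in increasing order. Then dim K = 2 and the simplices of K are:

  0-simplices (5): [1], [2], [3], [4], [5]
  1-simplices (9): [1,2], [1,4], [1,5], [2,3], [2,4], [2,5], [3,4], [3,5], [4,5]
  2-simplices (6): [1,2,4], [1,2,5], [1,4,5], [2,3,4], [2,3,5], [3,4,5]

Hence C_0 ≅ Z^5, C_1 ≅ Z^9, C_2 ≅ Z^6.

The boundary map ∂_1: C_1 → C_0 maps an edge to its endpoints' difference, ∂[p,q] = q − p.
The resulting 5×9 matrix has rank 4, and its Smith normal form has invariant factors (1,1,1,1).

Boundary ∂_2: C_2 → C_1 maps a triangle to the signed sum of its edges. For instance
  ∂[2,3,4] = [3,4] − [2,4] + [2,3],
  ∂[1,2,5] = [2,5] − [1,5] + [1,2].
This gives a 9×6 integer matrix of rank 5; reducing to Smith normal form yields diagonal entries (1,1,1,1,1).

Reading off H_k = ker ∂_k / im ∂_{k+1}:

  H_2: rank ker ∂_2 − rank ∂_3 = (6 − 5) − 0 = 1, and there is no ∂_3, so H_2 ≅ Z.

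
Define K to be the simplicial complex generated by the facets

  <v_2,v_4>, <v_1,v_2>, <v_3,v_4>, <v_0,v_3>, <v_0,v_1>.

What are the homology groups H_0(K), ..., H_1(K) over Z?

H_0 = Z,  H_1 = Z.

K has 5 vertices, 5 edges.
rank ∂_0 = 0, rank ∂_1 = 4 ⇒ b_0 = 5 − 0 − 4 = 1; all invariant factors of ∂_1 are 1 so no torsion. So H_0 ≅ Z.
rank ∂_1 = 4, rank ∂_2 = 0 ⇒ b_1 = 5 − 4 − 0 = 1. So H_1 ≅ Z.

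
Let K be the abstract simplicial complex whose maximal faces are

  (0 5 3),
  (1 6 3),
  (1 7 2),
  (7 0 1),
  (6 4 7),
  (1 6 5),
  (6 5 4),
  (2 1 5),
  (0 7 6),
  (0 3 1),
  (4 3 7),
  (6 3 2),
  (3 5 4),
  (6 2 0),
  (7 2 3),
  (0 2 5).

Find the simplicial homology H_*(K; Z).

H_0 = Z,  H_1 = Z^2,  H_2 = Z.

Fix the vertex order 0 < 1 < 2 < 3 < 4 < 5 < 6 < 7 and write every simplex with vertices in increasing order. Then dim K = 2 and the simplices of K are:

  0-simplices (8): [0], [1], [2], [3], [4], [5], [6], [7]
  1-simplices (24): (24 of them)
  2-simplices (16): [0,1,3], [0,1,7], [0,2,5], [0,2,6], [0,3,5], [0,6,7], [1,2,5], [1,2,7], [1,3,6], [1,5,6], [2,3,6], [2,3,7], [3,4,5], [3,4,7], [4,5,6], [4,6,7]

so the chain groups are C_0 ≅ Z^8, C_1 ≅ Z^24, C_2 ≅ Z^16.

The boundary map ∂_1: C_1 → C_0 sends each edge [p,q] (with p < q) to q − p.
The 8×24 boundary matrix has rank 7 and Smith normal form diag(1,1,1,1,1,1,1).

∂_2: C_2 → C_1 acts by ∂[p,q,r] = [q,r] − [p,r] + [p,q]. For instance
  ∂[3,4,7] = [4,7] − [3,7] + [3,4],
  ∂[0,2,6] = [2,6] − [0,6] + [0,2].
The 24×16 boundary matrix has rank 15 and Smith normal form diag(1,1,1,1,1,1,1,1,1,1,1,1,1,1,1).

From H_k ≅ ker(∂_k) / im(∂_{k+1}) we obtain:

  H_0: rank C_0 − rank ∂_1 = 8 − 7 = 1, and the invariant factors of ∂_1 are all 1, so H_0 ≅ Z.
  H_1: rank ker ∂_1 − rank ∂_2 = (24 − 7) − 15 = 2, and the invariant factors of ∂_2 are all 1, so H_1 ≅ Z^2.
  H_2: rank ker ∂_2 − rank ∂_3 = (16 − 15) − 0 = 1, and there is no ∂_3, so H_2 ≅ Z.

(K is a triangulation of the torus T^2.)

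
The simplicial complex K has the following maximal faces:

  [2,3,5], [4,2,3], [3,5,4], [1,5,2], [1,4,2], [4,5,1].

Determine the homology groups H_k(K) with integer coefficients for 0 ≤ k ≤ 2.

H_0 ≅ Z,  H_1 = 0,  H_2 ≅ Z.

Fix the vertex order 1 < 2 < 3 < 4 < 5 and write every simplex with vertices in increasing order. Then dim K = 2 and the simplices of K are:

  0-simplices (5): [1], [2], [3], [4], [5]
  1-simplices (9): [1,2], [1,4], [1,5], [2,3], [2,4], [2,5], [3,4], [3,5], [4,5]
  2-simplices (6): [1,2,4], [1,2,5], [1,4,5], [2,3,4], [2,3,5], [3,4,5]

giving chain groups C_0 ≅ Z^5, C_1 ≅ Z^9, C_2 ≅ Z^6.

Boundary ∂_1: C_1 → C_0 is given by ∂[p,q] = [q] − [p].
The 5×9 boundary matrix has rank 4 and Smith normal form diag(1,1,1,1).

∂_2: C_2 → C_1 acts by ∂[p,q,r] = [q,r] − [p,r] + [p,q]. For instance
  ∂[1,4,5] = [4,5] − [1,5] + [1,4],
  ∂[2,3,4] = [3,4] − [2,4] + [2,3].
The resulting 9×6 matrix has rank 5, and its Smith normal form has invariant factors (1,1,1,1,1).

From H_k ≅ ker(∂_k) / im(∂_{k+1}) we obtain:

  H_0: rank C_0 − rank ∂_1 = 5 − 4 = 1, and the invariant factors of ∂_1 are all 1, so H_0 = Z.
  H_1: rank ker ∂_1 − rank ∂_2 = (9 − 4) − 5 = 0, and the invariant factors of ∂_2 are all 1, so H_1 = 0.
  H_2: rank ker ∂_2 − rank ∂_3 = (6 − 5) − 0 = 1, and there is no ∂_3, so H_2 = Z.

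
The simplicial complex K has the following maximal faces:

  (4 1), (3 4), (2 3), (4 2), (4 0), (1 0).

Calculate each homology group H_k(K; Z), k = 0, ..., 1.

H_0 = Z,  H_1 = Z^2.

Take the total order 0 < 1 < 2 < 3 < 4 on the vertex set. Then K (dimension 1) consists of the simplices:

  0-simplices (5): [0], [1], [2], [3], [4]
  1-simplices (6): [0,1], [0,4], [1,4], [2,3], [2,4], [3,4]

Hence C_0 ≅ Z^5, C_1 ≅ Z^6.

∂_1: C_1 → C_0 sends each edge [p,q] (with p < q) to q − p. For instance
  ∂[3,4] = [4] − [3].
The resulting 5×6 matrix has rank 4, and its Smith normal form has invariant factors (1,1,1,1).

From H_k ≅ ker(∂_k) / im(∂_{k+1}) we obtain:

  H_0: rank C_0 − rank ∂_1 = 5 − 4 = 1, and the invariant factors of ∂_1 are all 1, so H_0 = Z.
  H_1: rank ker ∂_1 − rank ∂_2 = (6 − 4) − 0 = 2, and there is no ∂_2, so H_1 = Z^2.

(K is a triangulation of a wedge of 2 circles.)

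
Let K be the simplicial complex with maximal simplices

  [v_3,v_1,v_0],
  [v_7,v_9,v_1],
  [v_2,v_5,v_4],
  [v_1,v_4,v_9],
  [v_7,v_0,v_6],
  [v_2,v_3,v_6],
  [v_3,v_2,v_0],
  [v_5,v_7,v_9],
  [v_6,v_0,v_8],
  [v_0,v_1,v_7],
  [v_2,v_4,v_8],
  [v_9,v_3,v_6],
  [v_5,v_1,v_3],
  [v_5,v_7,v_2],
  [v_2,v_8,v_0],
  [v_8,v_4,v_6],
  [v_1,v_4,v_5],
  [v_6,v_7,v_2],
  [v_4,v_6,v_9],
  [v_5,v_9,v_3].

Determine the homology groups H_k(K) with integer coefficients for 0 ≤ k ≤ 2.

H_0 = Z,  H_1 = Z ⊕ Z/2,  H_2 = 0.

Fix the vertex order v_0 < v_1 < v_2 < v_3 < v_4 < v_5 < v_6 < v_7 < v_8 < v_9 and write every simplex with vertices in increasing order. Then dim K = 2 and the simplices of K are:

  0-simplices (10): [v_0], [v_1], [v_2], [v_3], [v_4], [v_5], [v_6], [v_7], [v_8], [v_9]
  1-simplices (30): (30 of them)
  2-simplices (20): (20 of them)

so the chain groups are C_0 ≅ Z^10, C_1 ≅ Z^30, C_2 ≅ Z^20.

Boundary ∂_1: C_1 → C_0 sends each edge [p,q] (with p < q) to q − p. For instance
  ∂[v_0,v_1] = [v_1] − [v_0].
The 10×30 boundary matrix has rank 9 and Smith normal form diag(1,1,1,1,1,1,1,1,1).

The boundary map ∂_2: C_2 → C_1 maps a triangle to the signed sum of its edges. For instance
  ∂[v_1,v_3,v_5] = [v_3,v_5] − [v_1,v_5] + [v_1,v_3],
  ∂[v_3,v_5,v_9] = [v_5,v_9] − [v_3,v_9] + [v_3,v_5].
This gives a 30×20 integer matrix of rank 20; reducing to Smith normal form yields diagonal entries (1,1,1,1,1,1,1,1,1,1,1,1,1,1,1,1,1,1,1,2).

From H_k ≅ ker(∂_k) / im(∂_{k+1}) we obtain:

  H_0: rank C_0 − rank ∂_1 = 10 − 9 = 1, and the invariant factors of ∂_1 are all 1, so H_0 = Z.
  H_1: rank ker ∂_1 − rank ∂_2 = (30 − 9) − 20 = 1, and ∂_2 has invariant factor 2 > 1, so H_1 = Z ⊕ Z/2.
  H_2: rank ker ∂_2 − rank ∂_3 = (20 − 20) − 0 = 0, and there is no ∂_3, so H_2 = 0.

As a check, the Euler characteristic is 10 − 30 + 20 = 0, which agrees with 1 − 1 + 0 = 0.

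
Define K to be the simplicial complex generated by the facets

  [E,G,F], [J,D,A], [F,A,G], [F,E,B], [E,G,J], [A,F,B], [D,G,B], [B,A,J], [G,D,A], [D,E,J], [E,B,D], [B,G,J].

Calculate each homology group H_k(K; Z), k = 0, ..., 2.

H_0 = Z,  H_1 = Z/2,  H_2 = 0.

Take the total order A < B < D < E < F < G < J on the vertex set. Then K (dimension 2) consists of the simplices:

  0-simplices (7): A, B, D, E, F, G, J
  1-simplices (18): AB, AD, AF, AG, AJ, BD, BE, BF, BG, BJ, DE, DG, DJ, EF, EG, EJ, FG, GJ
  2-simplices (12): ABF, ABJ, ADG, ADJ, AFG, BDE, BDG, BEF, BGJ, DEJ, EFG, EGJ

giving chain groups C_0 ≅ Z^7, C_1 ≅ Z^18, C_2 ≅ Z^12.

The boundary map ∂_1: C_1 → C_0 maps an edge to its endpoints' difference, ∂[p,q] = q − p.
The resulting 7×18 matrix has rank 6, and its Smith normal form has invariant factors (1,1,1,1,1,1).

Boundary ∂_2: C_2 → C_1 maps a triangle to the signed sum of its edges. For instance
  ∂ADJ = DJ − AJ + AD,
  ∂BGJ = GJ − BJ + BG.
The resulting 18×12 matrix has rank 12, and its Smith normal form has invariant factors (1,1,1,1,1,1,1,1,1,1,1,2).

From H_k ≅ ker(∂_k) / im(∂_{k+1}) we obtain:

  H_0: rank C_0 − rank ∂_1 = 7 − 6 = 1, and the invariant factors of ∂_1 are all 1, so H_0 ≅ Z.
  H_1: rank ker ∂_1 − rank ∂_2 = (18 − 6) − 12 = 0, and ∂_2 has invariant factor 2 > 1, so H_1 ≅ Z/2.
  H_2: rank ker ∂_2 − rank ∂_3 = (12 − 12) − 0 = 0, and there is no ∂_3, so H_2 ≅ 0.

As a check, the Euler characteristic is 7 − 18 + 12 = 1, which agrees with 1 − 0 + 0 = 1.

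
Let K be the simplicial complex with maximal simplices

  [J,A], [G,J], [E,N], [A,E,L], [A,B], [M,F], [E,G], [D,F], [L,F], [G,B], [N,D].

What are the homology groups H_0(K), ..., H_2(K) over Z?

H_0 ≅ Z,  H_1 ≅ Z^3,  H_2 = 0.

Order the vertices as A < B < D < E < F < G < J < L < M < N. Listing each simplex with vertices in this order, K has dimension 2 with simplices:

  0-simplices (10): A, B, D, E, F, G, J, L, M, N
  1-simplices (13): AB, AE, AJ, AL, BG, DF, DN, EG, EL, EN, FL, FM, GJ
  2-simplices (1): AEL

so the chain groups are C_0 ≅ Z^10, C_1 ≅ Z^13, C_2 ≅ Z^1.

∂_1: C_1 → C_0 maps an edge to its endpoints' difference, ∂[p,q] = q − p. For instance
  ∂DN = N − D.
The 10×13 boundary matrix has rank 9 and Smith normal form diag(1,1,1,1,1,1,1,1,1).

∂_2: C_2 → C_1 acts by ∂[p,q,r] = [q,r] − [p,r] + [p,q]. For instance
  ∂AEL = EL − AL + AE.
As a 13×1 matrix over Z this has rank 1, with invariant factors (1).

Computing H_k = (kernel of ∂_k) / (image of ∂_{k+1}):

  H_0: rank C_0 − rank ∂_1 = 10 − 9 = 1, and the invariant factors of ∂_1 are all 1, so H_0 ≅ Z.
  H_1: rank ker ∂_1 − rank ∂_2 = (13 − 9) − 1 = 3, and the invariant factors of ∂_2 are all 1, so H_1 ≅ Z^3.
  H_2: rank ker ∂_2 − rank ∂_3 = (1 − 1) − 0 = 0, and there is no ∂_3, so H_2 ≅ 0.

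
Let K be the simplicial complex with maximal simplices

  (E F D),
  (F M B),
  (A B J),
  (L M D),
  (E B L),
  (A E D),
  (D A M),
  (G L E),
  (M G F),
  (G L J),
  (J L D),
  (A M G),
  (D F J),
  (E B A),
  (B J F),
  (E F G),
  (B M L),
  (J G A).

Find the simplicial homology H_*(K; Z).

Fix the vertex order A < B < D < E < F < G < J < L < M and write every simplex with vertices in increasing order. Then dim K = 2 and the simplices of K are:

  0-simplices (9): A, B, D, E, F, G, J, L, M
  1-simplices (27): AB, AD, AE, AG, AJ, AM, BE, BF, BJ, BL, BM, DE, DF, DJ, DL, DM, EF, EG, EL, FG, FJ, FM, GJ, GL, GM, JL, LM
  2-simplices (18): ABE, ABJ, ADE, ADM, AGJ, AGM, BEL, BFJ, BFM, BLM, DEF, DFJ, DJL, DLM, EFG, EGL, FGM, GJL

Hence C_0 ≅ Z^9, C_1 ≅ Z^27, C_2 ≅ Z^18.

The boundary map ∂_1: C_1 → C_0 maps an edge to its endpoints' difference, ∂[p,q] = q − p.
This gives a 9×27 integer matrix of rank 8; reducing to Smith normal form yields diagonal entries (1,1,1,1,1,1,1,1).

Boundary ∂_2: C_2 → C_1 sends each 2-simplex [p,q,r] to [q,r] − [p,r] + [p,q]. For instance
  ∂BFM = FM − BM + BF,
  ∂FGM = GM − FM + FG.
The 27×18 boundary matrix has rank 17 and Smith normal form diag(1,1,1,1,1,1,1,1,1,1,1,1,1,1,1,1,1).

Reading off H_k = ker ∂_k / im ∂_{k+1}:

  H_0: rank C_0 − rank ∂_1 = 9 − 8 = 1, and the invariant factors of ∂_1 are all 1, so H_0 ≅ Z.
  H_1: rank ker ∂_1 − rank ∂_2 = (27 − 8) − 17 = 2, and the invariant factors of ∂_2 are all 1, so H_1 ≅ Z^2.
  H_2: rank ker ∂_2 − rank ∂_3 = (18 − 17) − 0 = 1, and there is no ∂_3, so H_2 ≅ Z.

As a check, the Euler characteristic is 9 − 27 + 18 = 0, which agrees with 1 − 2 + 1 = 0.
(K is a triangulation of the torus T^2.)

H_0 ≅ Z,  H_1 ≅ Z^2,  H_2 ≅ Z.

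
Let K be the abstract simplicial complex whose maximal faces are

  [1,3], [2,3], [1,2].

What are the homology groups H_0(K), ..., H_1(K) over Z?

We work with the vertex ordering 1 < 2 < 3. The simplices of K, each written with vertices in increasing order, are:

  0-simplices (3): [1], [2], [3]
  1-simplices (3): [1,2], [1,3], [2,3]

Hence C_0 ≅ Z^3, C_1 ≅ Z^3.

Boundary ∂_1: C_1 → C_0 sends each edge [p,q] (with p < q) to q − p. For instance
  ∂[2,3] = [3] − [2].
The 3×3 boundary matrix has rank 2 and Smith normal form diag(1,1).

Now H_k = ker ∂_k / im ∂_{k+1}, so:

  H_0: rank C_0 − rank ∂_1 = 3 − 2 = 1, and the invariant factors of ∂_1 are all 1, so H_0 = Z.
  H_1: rank ker ∂_1 − rank ∂_2 = (3 − 2) − 0 = 1, and there is no ∂_2, so H_1 = Z.

H_0 = Z,  H_1 = Z.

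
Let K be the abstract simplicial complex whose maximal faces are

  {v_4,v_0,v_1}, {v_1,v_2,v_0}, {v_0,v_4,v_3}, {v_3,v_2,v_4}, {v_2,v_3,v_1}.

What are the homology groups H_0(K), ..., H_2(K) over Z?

H_0 = Z,  H_1 = Z,  H_2 = 0.

Fix the vertex order v_0 < v_1 < v_2 < v_3 < v_4 and write every simplex with vertices in increasing order. Then dim K = 2 and the simplices of K are:

  0-simplices (5): [v_0], [v_1], [v_2], [v_3], [v_4]
  1-simplices (10): [v_0,v_1], [v_0,v_2], [v_0,v_3], [v_0,v_4], [v_1,v_2], [v_1,v_3], [v_1,v_4], [v_2,v_3], [v_2,v_4], [v_3,v_4]
  2-simplices (5): [v_0,v_1,v_2], [v_0,v_1,v_4], [v_0,v_3,v_4], [v_1,v_2,v_3], [v_2,v_3,v_4]

Hence C_0 ≅ Z^5, C_1 ≅ Z^10, C_2 ≅ Z^5.

Boundary ∂_1: C_1 → C_0 maps an edge to its endpoints' difference, ∂[p,q] = q − p. For instance
  ∂[v_2,v_3] = [v_3] − [v_2].
The resulting 5×10 matrix has rank 4, and its Smith normal form has invariant factors (1,1,1,1).

Boundary ∂_2: C_2 → C_1 sends each 2-simplex [p,q,r] to [q,r] − [p,r] + [p,q]. For instance
  ∂[v_2,v_3,v_4] = [v_3,v_4] − [v_2,v_4] + [v_2,v_3],
  ∂[v_0,v_1,v_4] = [v_1,v_4] − [v_0,v_4] + [v_0,v_1].
The 10×5 boundary matrix has rank 5 and Smith normal form diag(1,1,1,1,1).

Now H_k = ker ∂_k / im ∂_{k+1}, so:

  H_0: rank C_0 − rank ∂_1 = 5 − 4 = 1, and the invariant factors of ∂_1 are all 1, so H_0 ≅ Z.
  H_1: rank ker ∂_1 − rank ∂_2 = (10 − 4) − 5 = 1, and the invariant factors of ∂_2 are all 1, so H_1 ≅ Z.
  H_2: rank ker ∂_2 − rank ∂_3 = (5 − 5) − 0 = 0, and there is no ∂_3, so H_2 ≅ 0.

(K is a triangulation of the Möbius band.)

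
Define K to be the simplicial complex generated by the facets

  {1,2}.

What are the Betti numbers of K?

We work with the vertex ordering 1 < 2. The simplices of K, each written with vertices in increasing order, are:

  0-simplices (2): [1], [2]
  1-simplices (1): [1,2]

Hence C_0 ≅ Z^2, C_1 ≅ Z^1.

∂_1: C_1 → C_0 maps an edge to its endpoints' difference, ∂[p,q] = q − p. For instance
  ∂[1,2] = [2] − [1].
This gives a 2×1 integer matrix of rank 1; reducing to Smith normal form yields diagonal entries (1).

Reading off H_k = ker ∂_k / im ∂_{k+1}:

  H_0: rank C_0 − rank ∂_1 = 2 − 1 = 1, and the invariant factors of ∂_1 are all 1, so H_0 ≅ Z.
  H_1: rank ker ∂_1 − rank ∂_2 = (1 − 1) − 0 = 0, and there is no ∂_2, so H_1 ≅ 0.

(K is a triangulation of the 1-simplex.)

Hence the Betti numbers are b_0 = 1, b_1 = 0.

b_0 = 1, b_1 = 0.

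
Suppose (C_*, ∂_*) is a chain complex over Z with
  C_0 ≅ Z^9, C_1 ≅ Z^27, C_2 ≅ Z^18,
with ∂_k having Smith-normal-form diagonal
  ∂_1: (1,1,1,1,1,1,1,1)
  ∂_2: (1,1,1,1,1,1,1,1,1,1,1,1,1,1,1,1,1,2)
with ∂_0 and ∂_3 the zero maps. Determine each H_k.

H_0 = Z,  H_1 = Z ⊕ Z/2,  H_2 = 0.

H_0: b_0 = 9 − 0 − 8 = 1; torsion from ∂_1 factors > 1: none. So H_0 = Z.
H_1: b_1 = 27 − 8 − 18 = 1; torsion from ∂_2 factors > 1: [2]. So H_1 = Z ⊕ Z/2.
H_2: b_2 = 18 − 18 − 0 = 0; torsion from ∂_3 factors > 1: none. So H_2 = 0.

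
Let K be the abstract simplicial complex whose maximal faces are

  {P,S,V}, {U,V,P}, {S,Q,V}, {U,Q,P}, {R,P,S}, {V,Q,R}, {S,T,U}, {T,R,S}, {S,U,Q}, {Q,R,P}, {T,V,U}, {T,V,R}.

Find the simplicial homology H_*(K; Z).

H_0 ≅ Z,  H_1 ≅ Z/2,  H_2 = 0.

Fix the vertex order P < Q < R < S < T < U < V and write every simplex with vertices in increasing order. Then dim K = 2 and the simplices of K are:

  0-simplices (7): P, Q, R, S, T, U, V
  1-simplices (18): PQ, PR, PS, PU, PV, QR, QS, QU, QV, RS, RT, RV, ST, SU, SV, TU, TV, UV
  2-simplices (12): PQR, PQU, PRS, PSV, PUV, QRV, QSU, QSV, RST, RTV, STU, TUV

so the chain groups are C_0 ≅ Z^7, C_1 ≅ Z^18, C_2 ≅ Z^12.

The boundary map ∂_1: C_1 → C_0 maps an edge to its endpoints' difference, ∂[p,q] = q − p. For instance
  ∂PU = U − P.
The resulting 7×18 matrix has rank 6, and its Smith normal form has invariant factors (1,1,1,1,1,1).

The boundary map ∂_2: C_2 → C_1 sends each 2-simplex [p,q,r] to [q,r] − [p,r] + [p,q]. For instance
  ∂QSV = SV − QV + QS,
  ∂PRS = RS − PS + PR.
The resulting 18×12 matrix has rank 12, and its Smith normal form has invariant factors (1,1,1,1,1,1,1,1,1,1,1,2).

Now H_k = ker ∂_k / im ∂_{k+1}, so:

  H_0: rank C_0 − rank ∂_1 = 7 − 6 = 1, and the invariant factors of ∂_1 are all 1, so H_0 = Z.
  H_1: rank ker ∂_1 − rank ∂_2 = (18 − 6) − 12 = 0, and ∂_2 has invariant factor 2 > 1, so H_1 = Z/2.
  H_2: rank ker ∂_2 − rank ∂_3 = (12 − 12) − 0 = 0, and there is no ∂_3, so H_2 = 0.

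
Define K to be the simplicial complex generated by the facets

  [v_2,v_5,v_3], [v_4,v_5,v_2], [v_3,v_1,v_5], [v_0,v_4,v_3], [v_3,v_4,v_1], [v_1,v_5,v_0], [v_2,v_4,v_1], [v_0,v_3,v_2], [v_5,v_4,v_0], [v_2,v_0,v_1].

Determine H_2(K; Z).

H_2 = 0.

Order the vertices as v_0 < v_1 < v_2 < v_3 < v_4 < v_5. Listing each simplex with vertices in this order, K has dimension 2 with simplices:

  0-simplices (6): [v_0], [v_1], [v_2], [v_3], [v_4], [v_5]
  1-simplices (15): (15 of them)
  2-simplices (10): [v_0,v_1,v_2], [v_0,v_1,v_5], [v_0,v_2,v_3], [v_0,v_3,v_4], [v_0,v_4,v_5], [v_1,v_2,v_4], [v_1,v_3,v_4], [v_1,v_3,v_5], [v_2,v_3,v_5], [v_2,v_4,v_5]

Hence C_0 ≅ Z^6, C_1 ≅ Z^15, C_2 ≅ Z^10.

Boundary ∂_1: C_1 → C_0 is given by ∂[p,q] = [q] − [p].
The resulting 6×15 matrix has rank 5, and its Smith normal form has invariant factors (1,1,1,1,1).

∂_2: C_2 → C_1 sends each 2-simplex [p,q,r] to [q,r] − [p,r] + [p,q]. For instance
  ∂[v_2,v_4,v_5] = [v_4,v_5] − [v_2,v_5] + [v_2,v_4],
  ∂[v_0,v_4,v_5] = [v_4,v_5] − [v_0,v_5] + [v_0,v_4].
The 15×10 boundary matrix has rank 10 and Smith normal form diag(1,1,1,1,1,1,1,1,1,2).

From H_k ≅ ker(∂_k) / im(∂_{k+1}) we obtain:

  H_2: rank ker ∂_2 − rank ∂_3 = (10 − 10) − 0 = 0, and there is no ∂_3, so H_2 = 0.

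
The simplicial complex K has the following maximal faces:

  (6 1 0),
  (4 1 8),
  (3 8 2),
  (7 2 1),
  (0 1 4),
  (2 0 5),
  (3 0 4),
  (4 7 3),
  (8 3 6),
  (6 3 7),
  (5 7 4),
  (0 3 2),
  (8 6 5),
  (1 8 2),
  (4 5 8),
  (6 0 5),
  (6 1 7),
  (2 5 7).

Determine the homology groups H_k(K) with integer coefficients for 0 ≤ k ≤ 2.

Take the total order 0 < 1 < 2 < 3 < 4 < 5 < 6 < 7 < 8 on the vertex set. Then K (dimension 2) consists of the simplices:

  0-simplices (9): [0], [1], [2], [3], [4], [5], [6], [7], [8]
  1-simplices (27): (27 of them)
  2-simplices (18): [0,1,4], [0,1,6], [0,2,3], [0,2,5], [0,3,4], [0,5,6], [1,2,7], [1,2,8], [1,4,8], [1,6,7], [2,3,8], [2,5,7], [3,4,7], [3,6,7], [3,6,8], [4,5,7], [4,5,8], [5,6,8]

giving chain groups C_0 ≅ Z^9, C_1 ≅ Z^27, C_2 ≅ Z^18.

The boundary map ∂_1: C_1 → C_0 sends each edge [p,q] (with p < q) to q − p.
The 9×27 boundary matrix has rank 8 and Smith normal form diag(1,1,1,1,1,1,1,1).

The boundary map ∂_2: C_2 → C_1 acts by ∂[p,q,r] = [q,r] − [p,r] + [p,q]. For instance
  ∂[3,4,7] = [4,7] − [3,7] + [3,4],
  ∂[0,3,4] = [3,4] − [0,4] + [0,3].
The resulting 27×18 matrix has rank 17, and its Smith normal form has invariant factors (1,1,1,1,1,1,1,1,1,1,1,1,1,1,1,1,1).

From H_k ≅ ker(∂_k) / im(∂_{k+1}) we obtain:

  H_0: rank C_0 − rank ∂_1 = 9 − 8 = 1, and the invariant factors of ∂_1 are all 1, so H_0 = Z.
  H_1: rank ker ∂_1 − rank ∂_2 = (27 − 8) − 17 = 2, and the invariant factors of ∂_2 are all 1, so H_1 = Z^2.
  H_2: rank ker ∂_2 − rank ∂_3 = (18 − 17) − 0 = 1, and there is no ∂_3, so H_2 = Z.

As a check, the Euler characteristic is 9 − 27 + 18 = 0, which agrees with 1 − 2 + 1 = 0.

H_0 ≅ Z,  H_1 ≅ Z^2,  H_2 ≅ Z.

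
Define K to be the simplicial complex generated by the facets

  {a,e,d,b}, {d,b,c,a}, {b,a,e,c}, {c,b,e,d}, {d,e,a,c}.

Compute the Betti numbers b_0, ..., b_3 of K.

We work with the vertex ordering a < b < c < d < e. The simplices of K, each written with vertices in increasing order, are:

  0-simplices (5): a, b, c, d, e
  1-simplices (10): ab, ac, ad, ae, bc, bd, be, cd, ce, de
  2-simplices (10): abc, abd, abe, acd, ace, ade, bcd, bce, bde, cde
  3-simplices (5): abcd, abce, abde, acde, bcde

so the chain groups are C_0 ≅ Z^5, C_1 ≅ Z^10, C_2 ≅ Z^10, C_3 ≅ Z^5.

∂_1: C_1 → C_0 maps an edge to its endpoints' difference, ∂[p,q] = q − p. For instance
  ∂ae = e − a.
As a 5×10 matrix over Z this has rank 4, with invariant factors (1,1,1,1).

Boundary ∂_2: C_2 → C_1 acts by ∂[p,q,r] = [q,r] − [p,r] + [p,q]. For instance
  ∂ace = ce − ae + ac,
  ∂acd = cd − ad + ac.
As a 10×10 matrix over Z this has rank 6, with invariant factors (1,1,1,1,1,1).

Boundary ∂_3: C_3 → C_2 sends each 3-simplex σ to the alternating sum Σ_i (−1)^i (σ with its i-th vertex removed). For instance
  ∂bcde = cde − bde + bce − bcd,
  ∂abcd = bcd − acd + abd − abc.
The 10×5 boundary matrix has rank 4 and Smith normal form diag(1,1,1,1).

Now H_k = ker ∂_k / im ∂_{k+1}, so:

  H_0: rank C_0 − rank ∂_1 = 5 − 4 = 1, and the invariant factors of ∂_1 are all 1, so H_0 = Z.
  H_1: rank ker ∂_1 − rank ∂_2 = (10 − 4) − 6 = 0, and the invariant factors of ∂_2 are all 1, so H_1 = 0.
  H_2: rank ker ∂_2 − rank ∂_3 = (10 − 6) − 4 = 0, and the invariant factors of ∂_3 are all 1, so H_2 = 0.
  H_3: rank ker ∂_3 − rank ∂_4 = (5 − 4) − 0 = 1, and there is no ∂_4, so H_3 = Z.

Hence the Betti numbers are b_0 = 1, b_1 = 0, b_2 = 0, b_3 = 1.

b_0 = 1, b_1 = 0, b_2 = 0, b_3 = 1.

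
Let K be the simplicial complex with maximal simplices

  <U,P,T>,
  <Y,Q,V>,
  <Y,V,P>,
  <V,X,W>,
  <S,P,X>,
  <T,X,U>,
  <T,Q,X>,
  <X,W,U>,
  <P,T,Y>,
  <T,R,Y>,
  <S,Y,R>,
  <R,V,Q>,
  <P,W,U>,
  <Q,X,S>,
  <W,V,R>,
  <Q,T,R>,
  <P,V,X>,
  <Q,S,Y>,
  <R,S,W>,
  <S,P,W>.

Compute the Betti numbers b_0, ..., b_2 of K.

We work with the vertex ordering P < Q < R < S < T < U < V < W < X < Y. The simplices of K, each written with vertices in increasing order, are:

  0-simplices (10): P, Q, R, S, T, U, V, W, X, Y
  1-simplices (30): PS, PT, PU, PV, PW, PX, PY, QR, QS, QT, QV, QX, QY, RS, RT, RV, RW, RY, SW, SX, SY, TU, TX, TY, UW, UX, VW, VX, VY, WX
  2-simplices (20): PSW, PSX, PTU, PTY, PUW, PVX, PVY, QRT, QRV, QSX, QSY, QTX, QVY, RSW, RSY, RTY, RVW, TUX, UWX, VWX

Hence C_0 ≅ Z^10, C_1 ≅ Z^30, C_2 ≅ Z^20.

∂_1: C_1 → C_0 sends each edge [p,q] (with p < q) to q − p.
The resulting 10×30 matrix has rank 9, and its Smith normal form has invariant factors (1,1,1,1,1,1,1,1,1).

Boundary ∂_2: C_2 → C_1 maps a triangle to the signed sum of its edges. For instance
  ∂PUW = UW − PW + PU,
  ∂QRV = RV − QV + QR.
The 30×20 boundary matrix has rank 20 and Smith normal form diag(1,1,1,1,1,1,1,1,1,1,1,1,1,1,1,1,1,1,1,2).

From H_k ≅ ker(∂_k) / im(∂_{k+1}) we obtain:

  H_0: rank C_0 − rank ∂_1 = 10 − 9 = 1, and the invariant factors of ∂_1 are all 1, so H_0 = Z.
  H_1: rank ker ∂_1 − rank ∂_2 = (30 − 9) − 20 = 1, and ∂_2 has invariant factor 2 > 1, so H_1 = Z × Z/2.
  H_2: rank ker ∂_2 − rank ∂_3 = (20 − 20) − 0 = 0, and there is no ∂_3, so H_2 = 0.

Hence the Betti numbers are b_0 = 1, b_1 = 1, b_2 = 0.

b_0 = 1, b_1 = 1, b_2 = 0.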